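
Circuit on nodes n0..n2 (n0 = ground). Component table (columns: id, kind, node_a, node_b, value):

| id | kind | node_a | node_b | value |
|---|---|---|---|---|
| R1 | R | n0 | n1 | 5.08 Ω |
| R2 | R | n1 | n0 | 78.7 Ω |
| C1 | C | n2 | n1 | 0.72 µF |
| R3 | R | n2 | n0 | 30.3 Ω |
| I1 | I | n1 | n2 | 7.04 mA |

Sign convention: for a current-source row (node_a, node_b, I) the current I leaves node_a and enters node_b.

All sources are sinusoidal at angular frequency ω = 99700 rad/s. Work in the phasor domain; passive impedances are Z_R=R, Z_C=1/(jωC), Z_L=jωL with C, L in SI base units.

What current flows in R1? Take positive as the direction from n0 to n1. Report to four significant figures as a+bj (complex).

0.0009012-0.002269j A

MNA unknowns: 2 node voltages V₁..V_2
R1: Y=0.1969+0.000j on G[0,1]
R2: Y=0.01271+0.000j on G[1,0]
C1: Y=0.000+0.07178j on G[2,1]
R3: Y=0.03300+0.000j on G[2,0]
I1: z[1]−=0.00704, z[2]+=0.00704
solve → V1=-0.004578+0.01153j, V2=0.02907-0.07318j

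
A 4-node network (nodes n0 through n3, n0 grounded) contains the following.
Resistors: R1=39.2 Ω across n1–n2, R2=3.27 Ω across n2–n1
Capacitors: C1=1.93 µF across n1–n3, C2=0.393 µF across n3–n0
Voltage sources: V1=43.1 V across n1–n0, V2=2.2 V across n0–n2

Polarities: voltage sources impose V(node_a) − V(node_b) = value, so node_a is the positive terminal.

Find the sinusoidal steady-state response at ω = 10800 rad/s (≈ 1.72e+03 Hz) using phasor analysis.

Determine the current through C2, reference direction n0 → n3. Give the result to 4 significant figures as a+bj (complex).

Apply KCL at each of the 3 non-ground nodes and solve the resulting linear system.
Node n1: branches {R1, R2, C1, V1} → V_1 = 43.10+0.000j
Node n2: branches {R1, R2, V2} → V_2 = -2.200+0.000j
Node n3: branches {C1, C2} → V_3 = 35.81+0.000j
Source currents: i(V1)=-15.01-0.1520j, i(V2)=-15.01+0.000j

0.000-0.1520j A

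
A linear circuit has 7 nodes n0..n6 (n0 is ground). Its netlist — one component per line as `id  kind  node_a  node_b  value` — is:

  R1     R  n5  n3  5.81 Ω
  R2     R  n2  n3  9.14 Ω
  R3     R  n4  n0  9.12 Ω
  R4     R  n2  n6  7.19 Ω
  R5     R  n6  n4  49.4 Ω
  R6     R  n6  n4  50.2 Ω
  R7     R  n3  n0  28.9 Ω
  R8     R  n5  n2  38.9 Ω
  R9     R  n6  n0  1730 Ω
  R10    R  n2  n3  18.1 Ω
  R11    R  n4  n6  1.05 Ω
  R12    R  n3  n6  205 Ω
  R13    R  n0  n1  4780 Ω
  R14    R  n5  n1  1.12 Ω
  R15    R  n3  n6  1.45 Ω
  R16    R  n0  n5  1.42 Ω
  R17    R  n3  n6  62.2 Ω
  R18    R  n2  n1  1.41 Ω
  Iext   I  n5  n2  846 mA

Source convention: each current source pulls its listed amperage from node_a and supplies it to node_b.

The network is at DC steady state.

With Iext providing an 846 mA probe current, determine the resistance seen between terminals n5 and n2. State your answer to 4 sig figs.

MNA unknowns: 6 node voltages V₁..V_6
R1: Y=0.1721 on G[5,3]
R2: Y=0.1094 on G[2,3]
R3: Y=0.1096 on G[4,0]
R4: Y=0.1391 on G[2,6]
R5: Y=0.02024 on G[6,4]
R6: Y=0.01992 on G[6,4]
R7: Y=0.03460 on G[3,0]
R8: Y=0.02571 on G[5,2]
R9: Y=0.0005780 on G[6,0]
R10: Y=0.05525 on G[2,3]
R11: Y=0.9524 on G[4,6]
R12: Y=0.004878 on G[3,6]
R13: Y=0.0002092 on G[0,1]
R14: Y=0.8929 on G[5,1]
R15: Y=0.6897 on G[3,6]
R16: Y=0.7042 on G[0,5]
R17: Y=0.01608 on G[3,6]
R18: Y=0.7092 on G[2,1]
Iext: z[5]−=0.846, z[2]+=0.846
solve → V1=0.5345, V2=1.366, V3=0.6283, V4=0.6039, V5=-0.1256, V6=0.6706

R_eq = 1.763 Ω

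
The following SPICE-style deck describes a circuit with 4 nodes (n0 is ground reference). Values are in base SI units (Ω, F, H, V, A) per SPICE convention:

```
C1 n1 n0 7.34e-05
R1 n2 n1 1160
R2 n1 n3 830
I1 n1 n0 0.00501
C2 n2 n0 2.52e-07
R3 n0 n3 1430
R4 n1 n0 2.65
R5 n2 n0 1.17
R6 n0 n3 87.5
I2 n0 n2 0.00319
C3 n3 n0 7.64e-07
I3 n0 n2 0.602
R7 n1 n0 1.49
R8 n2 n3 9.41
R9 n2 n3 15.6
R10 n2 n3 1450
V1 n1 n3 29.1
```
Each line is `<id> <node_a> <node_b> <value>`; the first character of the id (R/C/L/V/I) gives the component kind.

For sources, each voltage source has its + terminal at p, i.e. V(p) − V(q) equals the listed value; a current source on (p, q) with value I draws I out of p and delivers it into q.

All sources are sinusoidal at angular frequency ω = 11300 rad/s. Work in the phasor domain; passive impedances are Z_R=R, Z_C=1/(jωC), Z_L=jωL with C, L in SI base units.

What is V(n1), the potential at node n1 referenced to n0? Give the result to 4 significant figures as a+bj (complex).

MNA unknowns: 3 node voltages V₁..V_3 plus 1 source current (V1)
C1: Y=0.000+0.8294j on G[1,0]
R1: Y=0.0008621+0.000j on G[2,1]
R2: Y=0.001205+0.000j on G[1,3]
I1: z[1]−=0.00501, z[0]+=0.00501
C2: Y=0.000+0.002848j on G[2,0]
R3: Y=0.0006993+0.000j on G[0,3]
R4: Y=0.3774+0.000j on G[1,0]
R5: Y=0.8547+0.000j on G[2,0]
R6: Y=0.01143+0.000j on G[0,3]
I2: z[0]−=0.00319, z[2]+=0.00319
C3: Y=0.000+0.008633j on G[3,0]
I3: z[0]−=0.602, z[2]+=0.602
R7: Y=0.6711+0.000j on G[1,0]
R8: Y=0.1063+0.000j on G[2,3]
R9: Y=0.06410+0.000j on G[2,3]
R10: Y=0.0006897+0.000j on G[2,3]
V1: row V1−V3=29.1, i_V1 at 1,3
solve → V1=2.669-1.648j, V2=-3.813-0.2654j, V3=-26.43-1.648j
aux → i_V1=-4.210-0.4846j

2.669-1.648j V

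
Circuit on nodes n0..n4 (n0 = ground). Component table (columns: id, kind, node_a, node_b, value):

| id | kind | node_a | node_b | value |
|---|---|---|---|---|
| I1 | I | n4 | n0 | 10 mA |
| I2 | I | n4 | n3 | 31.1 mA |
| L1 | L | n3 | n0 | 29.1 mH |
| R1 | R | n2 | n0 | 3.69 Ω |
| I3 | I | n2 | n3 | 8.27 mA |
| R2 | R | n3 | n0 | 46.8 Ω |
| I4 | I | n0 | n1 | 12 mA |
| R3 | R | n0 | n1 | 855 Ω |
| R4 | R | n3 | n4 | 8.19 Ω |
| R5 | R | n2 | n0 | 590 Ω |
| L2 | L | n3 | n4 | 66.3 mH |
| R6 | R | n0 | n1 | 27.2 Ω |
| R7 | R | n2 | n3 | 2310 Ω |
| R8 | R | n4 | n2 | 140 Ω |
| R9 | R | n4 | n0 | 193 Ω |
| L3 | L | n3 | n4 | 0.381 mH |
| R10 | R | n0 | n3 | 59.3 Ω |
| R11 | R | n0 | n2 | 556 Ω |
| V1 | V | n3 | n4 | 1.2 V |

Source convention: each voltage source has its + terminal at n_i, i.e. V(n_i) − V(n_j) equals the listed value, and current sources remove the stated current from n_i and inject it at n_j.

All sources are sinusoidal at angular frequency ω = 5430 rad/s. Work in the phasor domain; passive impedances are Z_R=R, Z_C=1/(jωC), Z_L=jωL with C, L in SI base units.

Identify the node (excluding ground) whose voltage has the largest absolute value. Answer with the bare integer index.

Apply KCL at each of the 4 non-ground nodes and solve the resulting linear system.
Node n1: branches {I4, R3, R6} → V_1 = 0.3163+0.000j
Node n2: branches {R1, I3, R5, R7, R8, R11} → V_2 = -0.05314+0.0008181j
Node n3: branches {I2, L1, I3, R2, R4, L2, R7, L3, R10, V1} → V_3 = 0.2444+0.03046j
Node n4: branches {I1, I2, R4, L2, R8, R9, L3, V1} → V_4 = -0.9556+0.03046j
Source currents: i(V1)=-0.1168+0.5837j

4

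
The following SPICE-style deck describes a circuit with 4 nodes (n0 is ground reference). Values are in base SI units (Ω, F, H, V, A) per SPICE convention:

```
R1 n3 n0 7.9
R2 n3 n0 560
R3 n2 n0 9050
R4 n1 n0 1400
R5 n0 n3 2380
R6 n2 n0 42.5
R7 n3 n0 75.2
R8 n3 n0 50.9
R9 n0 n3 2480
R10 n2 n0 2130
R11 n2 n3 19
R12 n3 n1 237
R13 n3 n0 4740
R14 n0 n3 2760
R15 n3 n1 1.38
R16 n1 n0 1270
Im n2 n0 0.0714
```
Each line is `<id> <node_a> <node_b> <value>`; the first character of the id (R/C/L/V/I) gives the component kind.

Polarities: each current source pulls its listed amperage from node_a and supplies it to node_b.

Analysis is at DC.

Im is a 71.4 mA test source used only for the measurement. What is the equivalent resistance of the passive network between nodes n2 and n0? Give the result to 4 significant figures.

Apply KCL at each of the 3 non-ground nodes and solve the resulting linear system.
Node n1: branches {R4, R12, R15, R16} → V_1 = -0.2704
Node n2: branches {R3, R6, R10, R11, Im} → V_2 = -1.116
Node n3: branches {R1, R2, R5, R7, R8, R9, R11, R12, R13, R14, R15} → V_3 = -0.2709

R_eq = 15.63 Ω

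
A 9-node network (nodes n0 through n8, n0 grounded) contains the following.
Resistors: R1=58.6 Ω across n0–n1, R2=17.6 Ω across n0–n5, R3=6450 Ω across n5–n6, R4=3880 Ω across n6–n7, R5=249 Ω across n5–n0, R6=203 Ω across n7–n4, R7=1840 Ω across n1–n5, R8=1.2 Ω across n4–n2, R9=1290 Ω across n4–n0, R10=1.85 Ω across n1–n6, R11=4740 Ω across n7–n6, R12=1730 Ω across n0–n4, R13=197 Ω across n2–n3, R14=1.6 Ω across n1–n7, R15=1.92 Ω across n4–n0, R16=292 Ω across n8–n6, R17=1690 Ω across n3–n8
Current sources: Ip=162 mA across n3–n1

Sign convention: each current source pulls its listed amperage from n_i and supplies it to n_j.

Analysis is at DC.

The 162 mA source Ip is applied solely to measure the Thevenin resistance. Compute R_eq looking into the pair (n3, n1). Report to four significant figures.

Apply KCL at each of the 8 non-ground nodes and solve the resulting linear system.
Node n1: branches {R1, R7, R10, R14, Ip} → V_1 = 6.326
Node n2: branches {R8, R13} → V_2 = -0.3882
Node n3: branches {R13, R17, Ip} → V_3 = -28.81
Node n4: branches {R6, R8, R9, R12, R15} → V_4 = -0.2151
Node n5: branches {R2, R3, R5, R7} → V_5 = 0.07173
Node n6: branches {R3, R4, R10, R11, R16} → V_6 = 6.292
Node n7: branches {R4, R6, R11, R14} → V_7 = 6.275
Node n8: branches {R16, R17} → V_8 = 1.120

R_eq = 216.9 Ω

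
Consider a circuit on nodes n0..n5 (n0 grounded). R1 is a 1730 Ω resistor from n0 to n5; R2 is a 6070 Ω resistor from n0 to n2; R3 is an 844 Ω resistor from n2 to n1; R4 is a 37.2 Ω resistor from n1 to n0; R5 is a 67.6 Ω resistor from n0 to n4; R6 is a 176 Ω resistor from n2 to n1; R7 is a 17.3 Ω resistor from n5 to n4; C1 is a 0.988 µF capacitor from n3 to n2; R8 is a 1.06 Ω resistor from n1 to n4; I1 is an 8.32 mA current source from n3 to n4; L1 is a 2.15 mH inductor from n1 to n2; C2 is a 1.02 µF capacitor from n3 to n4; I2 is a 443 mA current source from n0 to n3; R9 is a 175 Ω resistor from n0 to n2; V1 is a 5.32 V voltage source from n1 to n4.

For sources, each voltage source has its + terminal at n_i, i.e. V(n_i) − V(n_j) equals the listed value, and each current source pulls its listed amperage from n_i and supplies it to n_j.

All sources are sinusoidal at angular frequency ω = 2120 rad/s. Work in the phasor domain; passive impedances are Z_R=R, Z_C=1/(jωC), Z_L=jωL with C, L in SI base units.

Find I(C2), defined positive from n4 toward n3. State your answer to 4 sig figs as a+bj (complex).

Element admittances at ω=2120 rad/s:
  Y(R1) = 0.0005780+0.000j S between n0,n5
  Y(R2) = 0.0001647+0.000j S between n0,n2
  Y(R3) = 0.001185+0.000j S between n2,n1
  Y(R4) = 0.02688+0.000j S between n1,n0
  Y(R5) = 0.01479+0.000j S between n0,n4
  Y(R6) = 0.005682+0.000j S between n2,n1
  Y(R7) = 0.05780+0.000j S between n5,n4
  Y(C1) = 0.000+0.002095j S between n3,n2
  Y(R8) = 0.9434+0.000j S between n1,n4
  I1: injects 0.00832 A into n4 (from n3)
  Y(L1) = 0.000-0.2194j S between n1,n2
  Y(C2) = 0.000+0.002162j S between n3,n4
  I2: injects 0.443 A into n3 (from n0)
  Y(R9) = 0.005714+0.000j S between n0,n2
  V1: constraint V(n1)−V(n4) = 5.32
Assemble and solve the 6×6 MNA system:
  V(n1)=10.90-0.08337j  V(n2)=10.96+0.5991j  V(n3)=8.225-101.9j  V(n4)=5.576-0.08337j  V(n5)=5.521-0.08255j
  i(V1)=-5.162-0.007009j

-0.2201-0.005728j A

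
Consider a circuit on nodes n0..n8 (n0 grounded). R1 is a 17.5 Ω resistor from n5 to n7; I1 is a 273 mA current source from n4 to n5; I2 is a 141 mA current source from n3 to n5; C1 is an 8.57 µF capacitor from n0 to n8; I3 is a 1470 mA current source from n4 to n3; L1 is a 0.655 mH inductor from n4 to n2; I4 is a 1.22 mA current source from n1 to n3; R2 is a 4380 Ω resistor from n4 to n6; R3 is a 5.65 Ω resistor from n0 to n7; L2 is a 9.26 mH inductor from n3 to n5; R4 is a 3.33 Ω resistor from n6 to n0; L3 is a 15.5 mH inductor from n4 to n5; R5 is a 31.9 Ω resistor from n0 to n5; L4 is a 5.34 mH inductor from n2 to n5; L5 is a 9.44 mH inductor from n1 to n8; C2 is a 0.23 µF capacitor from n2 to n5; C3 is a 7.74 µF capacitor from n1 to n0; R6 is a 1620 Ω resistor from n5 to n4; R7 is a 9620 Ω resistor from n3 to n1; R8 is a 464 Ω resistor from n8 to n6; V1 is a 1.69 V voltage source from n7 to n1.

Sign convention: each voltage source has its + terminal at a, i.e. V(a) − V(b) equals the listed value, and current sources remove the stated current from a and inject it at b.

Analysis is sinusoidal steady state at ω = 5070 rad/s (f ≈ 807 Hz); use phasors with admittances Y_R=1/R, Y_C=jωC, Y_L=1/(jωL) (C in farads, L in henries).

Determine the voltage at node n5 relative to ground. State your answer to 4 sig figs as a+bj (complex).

0.02236+0.04873j V

Element admittances at ω=5070 rad/s:
  Y(R1) = 0.05714+0.000j S between n5,n7
  I1: injects 0.273 A into n5 (from n4)
  I2: injects 0.141 A into n5 (from n3)
  Y(C1) = 0.000+0.04345j S between n0,n8
  I3: injects 1.47 A into n3 (from n4)
  Y(L1) = 0.000-0.3011j S between n4,n2
  I4: injects 0.00122 A into n3 (from n1)
  Y(R2) = 0.0002283+0.000j S between n4,n6
  Y(R3) = 0.1770+0.000j S between n0,n7
  Y(L2) = 0.000-0.02130j S between n3,n5
  Y(R4) = 0.3003+0.000j S between n6,n0
  Y(L3) = 0.000-0.01273j S between n4,n5
  Y(R5) = 0.03135+0.000j S between n0,n5
  Y(L4) = 0.000-0.03694j S between n2,n5
  Y(L5) = 0.000-0.02089j S between n1,n8
  Y(C2) = 0.000+0.001166j S between n2,n5
  Y(C3) = 0.000+0.03924j S between n1,n0
  Y(R6) = 0.0006173+0.000j S between n5,n4
  Y(R7) = 0.0001040+0.000j S between n3,n1
  Y(R8) = 0.002155+0.000j S between n8,n6
  V1: constraint V(n7)−V(n1) = 1.69
Assemble and solve the 9×9 MNA system:
  V(n1)=-1.676+0.03364j  V(n2)=-0.6365-34.79j  V(n3)=0.3272+62.49j  V(n4)=-0.7147-38.93j  V(n5)=0.02236+0.04873j  V(n6)=0.01042-0.02855j  V(n7)=0.01402+0.03364j  V(n8)=1.539+0.1149j
  i(V1)=-0.002006-0.005092j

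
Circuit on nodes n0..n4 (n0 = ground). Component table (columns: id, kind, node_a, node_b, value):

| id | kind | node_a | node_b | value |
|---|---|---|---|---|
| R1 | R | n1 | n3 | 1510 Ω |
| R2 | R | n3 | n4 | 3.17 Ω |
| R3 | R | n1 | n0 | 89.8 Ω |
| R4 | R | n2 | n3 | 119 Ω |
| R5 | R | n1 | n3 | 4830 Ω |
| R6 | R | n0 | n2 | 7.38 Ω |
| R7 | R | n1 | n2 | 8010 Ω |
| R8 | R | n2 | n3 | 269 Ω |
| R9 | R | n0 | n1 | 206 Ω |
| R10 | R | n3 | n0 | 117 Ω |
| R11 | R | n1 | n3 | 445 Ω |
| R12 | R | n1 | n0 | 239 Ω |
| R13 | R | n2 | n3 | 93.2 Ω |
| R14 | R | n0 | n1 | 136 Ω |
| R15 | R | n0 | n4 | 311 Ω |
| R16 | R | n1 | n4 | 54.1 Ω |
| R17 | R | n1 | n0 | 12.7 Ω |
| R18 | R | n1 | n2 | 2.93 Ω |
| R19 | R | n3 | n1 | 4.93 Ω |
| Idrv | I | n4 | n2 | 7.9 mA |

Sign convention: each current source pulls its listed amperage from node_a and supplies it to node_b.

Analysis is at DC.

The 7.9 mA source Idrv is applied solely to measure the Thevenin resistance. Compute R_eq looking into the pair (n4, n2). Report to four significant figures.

Apply KCL at each of the 4 non-ground nodes and solve the resulting linear system.
Node n1: branches {R1, R3, R5, R7, R9, R11, R12, R14, R16, R17, R18, R19} → V_1 = -0.007332
Node n2: branches {R4, R6, R7, R8, R13, R18, Idrv} → V_2 = 0.009234
Node n3: branches {R1, R2, R4, R5, R8, R10, R11, R13, R19} → V_3 = -0.03422
Node n4: branches {R2, R15, R16, Idrv} → V_4 = -0.05585

R_eq = 8.239 Ω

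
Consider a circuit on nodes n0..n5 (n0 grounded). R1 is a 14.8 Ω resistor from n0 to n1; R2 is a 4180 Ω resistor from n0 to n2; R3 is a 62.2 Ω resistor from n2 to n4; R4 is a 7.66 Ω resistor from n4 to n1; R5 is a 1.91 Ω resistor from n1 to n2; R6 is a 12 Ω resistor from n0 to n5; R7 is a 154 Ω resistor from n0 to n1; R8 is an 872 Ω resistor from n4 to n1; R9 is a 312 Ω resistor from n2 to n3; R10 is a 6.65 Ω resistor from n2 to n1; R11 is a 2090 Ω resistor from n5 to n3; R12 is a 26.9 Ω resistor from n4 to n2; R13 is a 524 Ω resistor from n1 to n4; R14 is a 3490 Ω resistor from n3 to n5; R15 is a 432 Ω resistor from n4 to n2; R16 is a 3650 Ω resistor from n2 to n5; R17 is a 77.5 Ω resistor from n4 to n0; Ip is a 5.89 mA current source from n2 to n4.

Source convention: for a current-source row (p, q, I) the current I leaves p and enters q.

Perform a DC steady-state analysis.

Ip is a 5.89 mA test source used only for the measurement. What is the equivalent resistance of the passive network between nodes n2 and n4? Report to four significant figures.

Element admittances at DC:
  Y(R1) = 0.06757 S between n0,n1
  Y(R2) = 0.0002392 S between n0,n2
  Y(R3) = 0.01608 S between n2,n4
  Y(R4) = 0.1305 S between n4,n1
  Y(R5) = 0.5236 S between n1,n2
  Y(R6) = 0.08333 S between n0,n5
  Y(R7) = 0.006494 S between n0,n1
  Y(R8) = 0.001147 S between n4,n1
  Y(R9) = 0.003205 S between n2,n3
  Y(R10) = 0.1504 S between n2,n1
  Y(R11) = 0.0004785 S between n5,n3
  Y(R12) = 0.03717 S between n4,n2
  Y(R13) = 0.001908 S between n1,n4
  Y(R14) = 0.0002865 S between n3,n5
  Y(R15) = 0.002315 S between n4,n2
  Y(R16) = 0.0002740 S between n2,n5
  Y(R17) = 0.01290 S between n4,n0
  Ip: injects 0.00589 A into n4 (from n2)
Assemble and solve the 5×5 MNA system:
  V(n1)=-0.003992  V(n2)=-0.009936  V(n3)=-0.008041  V(n4)=0.02378  V(n5)=-0.0001052

R_eq = 5.724 Ω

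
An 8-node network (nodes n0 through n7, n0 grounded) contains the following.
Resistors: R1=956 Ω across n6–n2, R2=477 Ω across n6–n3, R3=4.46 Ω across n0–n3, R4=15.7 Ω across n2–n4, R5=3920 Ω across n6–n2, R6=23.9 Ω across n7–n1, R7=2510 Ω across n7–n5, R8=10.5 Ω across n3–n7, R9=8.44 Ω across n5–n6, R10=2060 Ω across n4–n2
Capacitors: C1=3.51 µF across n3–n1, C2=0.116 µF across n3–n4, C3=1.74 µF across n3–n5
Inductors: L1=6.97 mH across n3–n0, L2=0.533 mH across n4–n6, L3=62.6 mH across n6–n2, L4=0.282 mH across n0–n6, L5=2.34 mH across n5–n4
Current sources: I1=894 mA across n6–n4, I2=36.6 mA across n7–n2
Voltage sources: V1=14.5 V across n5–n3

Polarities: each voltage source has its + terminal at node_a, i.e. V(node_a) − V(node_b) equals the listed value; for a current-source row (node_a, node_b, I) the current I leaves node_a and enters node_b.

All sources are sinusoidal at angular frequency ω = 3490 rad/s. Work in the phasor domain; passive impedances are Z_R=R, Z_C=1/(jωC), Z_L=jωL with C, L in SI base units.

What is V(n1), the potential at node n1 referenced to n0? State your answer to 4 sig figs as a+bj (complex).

Element admittances at ω=3490 rad/s:
  Y(R1) = 0.001046+0.000j S between n6,n2
  Y(C1) = 0.000+0.01225j S between n3,n1
  Y(C2) = 0.000+0.0004048j S between n3,n4
  Y(C3) = 0.000+0.006073j S between n3,n5
  Y(R2) = 0.002096+0.000j S between n6,n3
  Y(L1) = 0.000-0.04111j S between n3,n0
  Y(R3) = 0.2242+0.000j S between n0,n3
  I1: injects 0.894 A into n4 (from n6)
  Y(R4) = 0.06369+0.000j S between n2,n4
  Y(R5) = 0.0002551+0.000j S between n6,n2
  Y(R6) = 0.04184+0.000j S between n7,n1
  Y(R7) = 0.0003984+0.000j S between n7,n5
  I2: injects 0.0366 A into n2 (from n7)
  Y(L2) = 0.000-0.5376j S between n4,n6
  Y(L3) = 0.000-0.004577j S between n6,n2
  Y(R8) = 0.09524+0.000j S between n3,n7
  Y(L4) = 0.000-1.016j S between n0,n6
  Y(L5) = 0.000-0.1224j S between n5,n4
  Y(R9) = 0.1185+0.000j S between n5,n6
  Y(R10) = 0.0004854+0.000j S between n4,n2
  V1: constraint V(n5)−V(n3) = 14.5
Assemble and solve the 8×8 MNA system:
  V(n1)=-5.271+2.426j  V(n2)=2.742+2.754j  V(n3)=-4.997+2.311j  V(n4)=2.337+2.645j  V(n5)=9.503+2.311j  V(n6)=0.7121+1.009j  V(n7)=-5.305+2.346j
  i(V1)=-1.007+0.6352j

-5.271+2.426j V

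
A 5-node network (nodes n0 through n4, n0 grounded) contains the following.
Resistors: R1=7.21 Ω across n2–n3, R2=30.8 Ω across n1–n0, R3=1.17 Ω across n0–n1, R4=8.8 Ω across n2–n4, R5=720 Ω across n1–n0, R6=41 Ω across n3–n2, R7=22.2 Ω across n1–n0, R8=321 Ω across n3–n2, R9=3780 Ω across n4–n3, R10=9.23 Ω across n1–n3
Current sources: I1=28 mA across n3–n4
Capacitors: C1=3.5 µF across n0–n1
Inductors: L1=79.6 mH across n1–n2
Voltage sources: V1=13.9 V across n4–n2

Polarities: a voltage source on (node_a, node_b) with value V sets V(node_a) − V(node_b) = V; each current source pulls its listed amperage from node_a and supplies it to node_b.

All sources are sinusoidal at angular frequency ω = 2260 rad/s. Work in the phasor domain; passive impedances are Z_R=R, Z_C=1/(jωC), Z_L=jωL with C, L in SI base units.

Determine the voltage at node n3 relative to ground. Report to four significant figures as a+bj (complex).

Apply KCL at each of the 4 non-ground nodes and solve the resulting linear system.
Node n1: branches {R2, R3, R5, C1, L1, R7, R10} → V_1 = 0.000+0.000j
Node n2: branches {R1, R4, R6, L1, R8, V1} → V_2 = 0.1451+0.01229j
Node n3: branches {R1, I1, R6, R8, R9, R10} → V_3 = -0.0006304+0.007443j
Node n4: branches {R4, I1, R9, V1} → V_4 = 14.05+0.01229j
Source currents: i(V1)=-1.555-1.282e-06j

-0.0006304+0.007443j V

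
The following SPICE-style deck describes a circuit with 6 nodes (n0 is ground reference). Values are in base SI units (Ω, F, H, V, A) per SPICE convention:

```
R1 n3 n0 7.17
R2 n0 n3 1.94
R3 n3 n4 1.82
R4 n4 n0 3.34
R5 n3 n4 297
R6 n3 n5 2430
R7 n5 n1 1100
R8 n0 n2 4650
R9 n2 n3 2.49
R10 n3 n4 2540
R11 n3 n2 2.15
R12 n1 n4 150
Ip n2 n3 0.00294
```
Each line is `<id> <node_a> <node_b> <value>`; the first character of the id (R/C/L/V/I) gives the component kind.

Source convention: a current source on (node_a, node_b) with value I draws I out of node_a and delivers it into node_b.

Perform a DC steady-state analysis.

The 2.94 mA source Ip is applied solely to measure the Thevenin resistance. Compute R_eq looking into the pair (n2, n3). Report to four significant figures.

MNA unknowns: 5 node voltages V₁..V_5
R1: Y=0.1395 on G[3,0]
R2: Y=0.5155 on G[0,3]
R3: Y=0.5495 on G[3,4]
R4: Y=0.2994 on G[4,0]
R5: Y=0.003367 on G[3,4]
R6: Y=0.0004115 on G[3,5]
R7: Y=0.0009091 on G[5,1]
R8: Y=0.0002151 on G[0,2]
R9: Y=0.4016 on G[2,3]
R10: Y=0.0003937 on G[3,4]
R11: Y=0.4651 on G[3,2]
R12: Y=0.006667 on G[1,4]
Ip: z[2]−=0.00294, z[3]+=0.00294
solve → V1=5.695e-07, V2=-0.003390, V3=8.586e-07, V4=5.572e-07, V5=6.595e-07

R_eq = 1.153 Ω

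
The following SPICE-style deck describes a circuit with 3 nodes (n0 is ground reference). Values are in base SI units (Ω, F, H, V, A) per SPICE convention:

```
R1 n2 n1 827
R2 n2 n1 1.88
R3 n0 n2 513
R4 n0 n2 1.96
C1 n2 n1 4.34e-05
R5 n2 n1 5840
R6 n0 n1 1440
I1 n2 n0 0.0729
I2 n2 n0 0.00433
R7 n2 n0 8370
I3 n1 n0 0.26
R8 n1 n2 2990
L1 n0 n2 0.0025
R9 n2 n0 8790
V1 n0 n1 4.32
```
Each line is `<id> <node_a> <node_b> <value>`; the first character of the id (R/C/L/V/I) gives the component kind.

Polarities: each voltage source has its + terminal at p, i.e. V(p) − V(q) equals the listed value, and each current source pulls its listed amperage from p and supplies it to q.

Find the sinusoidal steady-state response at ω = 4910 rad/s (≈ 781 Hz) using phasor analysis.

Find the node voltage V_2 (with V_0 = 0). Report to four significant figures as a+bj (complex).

Apply KCL at each of the 2 non-ground nodes and solve the resulting linear system.
Node n1: branches {R1, R2, C1, R5, R6, I3, R8, V1} → V_1 = -4.320+0.000j
Node n2: branches {R1, R2, R3, R4, C1, R5, I1, I2, R7, R8, L1, R9} → V_2 = -2.351-0.5842j
Source currents: i(V1)=-0.9181-0.1078j

-2.351-0.5842j V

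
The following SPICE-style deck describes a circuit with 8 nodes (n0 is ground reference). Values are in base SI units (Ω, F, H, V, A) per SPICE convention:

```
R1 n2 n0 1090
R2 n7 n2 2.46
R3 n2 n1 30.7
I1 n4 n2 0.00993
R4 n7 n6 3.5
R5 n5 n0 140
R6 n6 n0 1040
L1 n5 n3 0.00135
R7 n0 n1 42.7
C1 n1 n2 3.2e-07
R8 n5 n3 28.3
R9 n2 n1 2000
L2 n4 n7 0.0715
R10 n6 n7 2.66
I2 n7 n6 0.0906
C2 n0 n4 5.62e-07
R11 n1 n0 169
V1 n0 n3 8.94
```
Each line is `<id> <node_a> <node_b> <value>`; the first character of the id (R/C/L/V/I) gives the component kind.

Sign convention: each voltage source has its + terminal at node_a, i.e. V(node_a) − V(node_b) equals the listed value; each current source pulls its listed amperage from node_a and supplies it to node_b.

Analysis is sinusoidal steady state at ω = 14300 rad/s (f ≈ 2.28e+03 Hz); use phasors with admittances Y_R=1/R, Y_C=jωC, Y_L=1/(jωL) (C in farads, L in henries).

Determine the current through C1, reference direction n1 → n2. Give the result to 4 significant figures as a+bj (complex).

-9.172e-05-0.001366j A

MNA unknowns: 7 node voltages V₁..V_7 plus 1 source current (V1)
R1: Y=0.0009174+0.000j on G[2,0]
R2: Y=0.4065+0.000j on G[7,2]
R3: Y=0.03257+0.000j on G[2,1]
I1: z[4]−=0.00993, z[2]+=0.00993
R4: Y=0.2857+0.000j on G[7,6]
R5: Y=0.007143+0.000j on G[5,0]
R6: Y=0.0009615+0.000j on G[6,0]
L1: Y=0.000-0.05180j on G[5,3]
R7: Y=0.02342+0.000j on G[0,1]
C1: Y=0.000+0.004576j on G[1,2]
R8: Y=0.03534+0.000j on G[5,3]
R9: Y=0.0005000+0.000j on G[2,1]
L2: Y=0.000-0.0009780j on G[4,7]
R10: Y=0.3759+0.000j on G[6,7]
I2: z[7]−=0.0906, z[6]+=0.0906
C2: Y=0.000+0.008037j on G[0,4]
R11: Y=0.005917+0.000j on G[1,0]
V1: row V0−V3=8.94, i_V1 at 0,3
solve → V1=0.3398+0.02398j, V2=0.6384+0.003938j, V3=-8.940+0.000j, V4=-0.08867+1.406j, V5=-8.336+0.7371j, V6=0.7757+0.005669j, V7=0.6399+0.005677j
aux → i_V1=-0.05954+0.005265j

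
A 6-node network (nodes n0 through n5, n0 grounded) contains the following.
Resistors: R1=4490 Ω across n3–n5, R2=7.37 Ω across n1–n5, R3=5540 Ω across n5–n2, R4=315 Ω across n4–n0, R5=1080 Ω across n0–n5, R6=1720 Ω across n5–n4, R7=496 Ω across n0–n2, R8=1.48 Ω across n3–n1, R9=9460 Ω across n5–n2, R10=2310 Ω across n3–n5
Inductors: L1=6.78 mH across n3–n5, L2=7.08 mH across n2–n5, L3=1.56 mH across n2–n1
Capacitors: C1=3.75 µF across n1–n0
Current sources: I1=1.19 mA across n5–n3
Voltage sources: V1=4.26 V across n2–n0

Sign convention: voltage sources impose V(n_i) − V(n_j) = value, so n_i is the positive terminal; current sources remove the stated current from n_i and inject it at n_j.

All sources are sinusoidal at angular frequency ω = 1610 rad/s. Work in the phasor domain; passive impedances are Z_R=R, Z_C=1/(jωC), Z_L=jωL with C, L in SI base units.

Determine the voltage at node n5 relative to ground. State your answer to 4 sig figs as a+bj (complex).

Apply KCL at each of the 5 non-ground nodes and solve the resulting linear system.
Node n1: branches {R2, C1, L3, R8} → V_1 = 4.320-0.01149j
Node n2: branches {L2, R3, R7, L3, R9, V1} → V_2 = 4.260+0.000j
Node n3: branches {R1, L1, R8, I1, R10} → V_3 = 4.320-0.006822j
Node n4: branches {R4, R6} → V_4 = 0.6634-0.002783j
Node n5: branches {R1, L1, L2, R2, R3, R5, R6, I1, R9, R10} → V_5 = 4.286-0.01798j
Source currents: i(V1)=-0.01473-0.02606j

4.286-0.01798j V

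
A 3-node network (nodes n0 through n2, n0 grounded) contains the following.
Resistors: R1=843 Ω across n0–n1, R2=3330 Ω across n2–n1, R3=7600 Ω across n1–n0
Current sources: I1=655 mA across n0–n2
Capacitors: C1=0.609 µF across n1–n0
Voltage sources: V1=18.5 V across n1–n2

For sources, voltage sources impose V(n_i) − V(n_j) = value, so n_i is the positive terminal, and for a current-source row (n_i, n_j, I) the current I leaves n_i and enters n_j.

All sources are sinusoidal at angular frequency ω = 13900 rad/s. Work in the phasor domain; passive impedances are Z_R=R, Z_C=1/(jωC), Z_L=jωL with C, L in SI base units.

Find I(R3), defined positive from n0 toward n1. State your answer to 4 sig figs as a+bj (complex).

MNA unknowns: 2 node voltages V₁..V_2 plus 1 source current (V1)
R1: Y=0.001186+0.000j on G[0,1]
I1: z[0]−=0.655, z[2]+=0.655
C1: Y=0.000+0.008465j on G[1,0]
R2: Y=0.0003003+0.000j on G[2,1]
R3: Y=0.0001316+0.000j on G[1,0]
V1: row V1−V2=18.5, i_V1 at 1,2
solve → V1=11.76-75.55j, V2=-6.739-75.55j
aux → i_V1=-0.6606+0.000j

-0.001547+0.009940j A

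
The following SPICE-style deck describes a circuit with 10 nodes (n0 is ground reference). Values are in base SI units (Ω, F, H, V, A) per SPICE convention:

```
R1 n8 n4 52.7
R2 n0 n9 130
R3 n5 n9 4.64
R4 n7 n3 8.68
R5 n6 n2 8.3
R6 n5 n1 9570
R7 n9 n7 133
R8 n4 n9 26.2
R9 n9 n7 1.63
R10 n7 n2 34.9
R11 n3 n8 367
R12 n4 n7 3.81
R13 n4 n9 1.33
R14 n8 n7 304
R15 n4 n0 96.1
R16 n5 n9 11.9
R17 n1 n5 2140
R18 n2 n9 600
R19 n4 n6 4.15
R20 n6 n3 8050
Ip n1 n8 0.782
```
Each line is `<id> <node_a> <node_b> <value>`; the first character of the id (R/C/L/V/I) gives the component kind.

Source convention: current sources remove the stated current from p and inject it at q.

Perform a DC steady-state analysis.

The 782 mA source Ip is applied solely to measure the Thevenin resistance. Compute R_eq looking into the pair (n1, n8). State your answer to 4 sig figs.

R_eq = 1793. Ω

MNA unknowns: 9 node voltages V₁..V_9
R1: Y=0.01898 on G[8,4]
R2: Y=0.007692 on G[0,9]
R3: Y=0.2155 on G[5,9]
R4: Y=0.1152 on G[7,3]
R5: Y=0.1205 on G[6,2]
R6: Y=0.0001045 on G[5,1]
R7: Y=0.007519 on G[9,7]
R8: Y=0.03817 on G[4,9]
R9: Y=0.6135 on G[9,7]
R10: Y=0.02865 on G[7,2]
R11: Y=0.002725 on G[3,8]
R12: Y=0.2625 on G[4,7]
R13: Y=0.7519 on G[4,9]
R14: Y=0.003289 on G[8,7]
R15: Y=0.01041 on G[4,0]
R16: Y=0.08403 on G[5,9]
R17: Y=0.0004673 on G[1,5]
R18: Y=0.001667 on G[2,9]
R19: Y=0.2410 on G[4,6]
R20: Y=0.0001242 on G[6,3]
Ip: z[1]−=0.782, z[8]+=0.782
solve → V1=-1371, V2=0.2070, V3=0.7635, V4=0.2803, V5=-2.990, V6=0.2560, V7=0.03485, V8=31.59, V9=-0.3792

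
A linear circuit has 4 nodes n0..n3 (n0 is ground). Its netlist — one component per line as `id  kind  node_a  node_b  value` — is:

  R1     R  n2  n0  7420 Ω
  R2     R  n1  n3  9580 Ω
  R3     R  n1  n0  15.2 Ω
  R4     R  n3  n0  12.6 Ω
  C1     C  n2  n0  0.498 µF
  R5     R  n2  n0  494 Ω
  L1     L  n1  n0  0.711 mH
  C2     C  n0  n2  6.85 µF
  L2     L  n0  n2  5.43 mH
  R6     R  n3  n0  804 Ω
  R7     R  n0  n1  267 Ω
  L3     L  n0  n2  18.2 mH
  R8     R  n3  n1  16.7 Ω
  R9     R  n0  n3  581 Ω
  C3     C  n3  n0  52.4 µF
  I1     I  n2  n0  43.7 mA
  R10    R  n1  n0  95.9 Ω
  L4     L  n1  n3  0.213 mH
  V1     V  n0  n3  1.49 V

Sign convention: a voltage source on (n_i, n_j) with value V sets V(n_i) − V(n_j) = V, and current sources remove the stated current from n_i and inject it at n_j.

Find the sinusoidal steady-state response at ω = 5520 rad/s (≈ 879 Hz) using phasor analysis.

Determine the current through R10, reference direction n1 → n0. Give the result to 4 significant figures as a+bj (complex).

Apply KCL at each of the 3 non-ground nodes and solve the resulting linear system.
Node n1: branches {R2, R3, L1, R7, R8, R10, L4} → V_1 = -1.139+0.06329j
Node n2: branches {R1, C1, R5, C2, L2, L3, I1} → V_2 = -7.699-9.826j
Node n3: branches {R2, R4, R6, R8, R9, C3, L4, V1} → V_3 = -1.490+0.000j
Source currents: i(V1)=-0.1976-0.1358j

-0.01187+0.0006600j A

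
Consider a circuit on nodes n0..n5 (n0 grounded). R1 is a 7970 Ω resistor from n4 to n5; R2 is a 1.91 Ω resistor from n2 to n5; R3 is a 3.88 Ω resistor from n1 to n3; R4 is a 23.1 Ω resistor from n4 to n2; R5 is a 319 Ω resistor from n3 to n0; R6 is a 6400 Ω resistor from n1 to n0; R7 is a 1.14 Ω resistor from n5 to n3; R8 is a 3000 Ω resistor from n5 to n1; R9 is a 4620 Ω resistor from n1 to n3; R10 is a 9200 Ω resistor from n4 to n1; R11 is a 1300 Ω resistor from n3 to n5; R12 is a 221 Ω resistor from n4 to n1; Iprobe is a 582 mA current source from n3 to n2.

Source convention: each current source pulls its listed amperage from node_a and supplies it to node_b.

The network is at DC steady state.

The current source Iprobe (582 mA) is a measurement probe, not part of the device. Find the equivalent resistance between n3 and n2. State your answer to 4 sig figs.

R_eq = 3.010 Ω

Element admittances at DC:
  Y(R1) = 0.0001255 S between n4,n5
  Y(R2) = 0.5236 S between n2,n5
  Y(R3) = 0.2577 S between n1,n3
  Y(R4) = 0.04329 S between n4,n2
  Y(R5) = 0.003135 S between n3,n0
  Y(R6) = 0.0001563 S between n1,n0
  Y(R7) = 0.8772 S between n5,n3
  Y(R8) = 0.0003333 S between n5,n1
  Y(R9) = 0.0002165 S between n1,n3
  Y(R10) = 0.0001087 S between n4,n1
  Y(R11) = 0.0007692 S between n3,n5
  Y(R12) = 0.004525 S between n4,n1
  Iprobe: injects 0.582 A into n2 (from n3)
Assemble and solve the 5×5 MNA system:
  V(n1)=0.02735  V(n2)=1.751  V(n3)=-0.001363  V(n4)=1.582  V(n5)=0.6531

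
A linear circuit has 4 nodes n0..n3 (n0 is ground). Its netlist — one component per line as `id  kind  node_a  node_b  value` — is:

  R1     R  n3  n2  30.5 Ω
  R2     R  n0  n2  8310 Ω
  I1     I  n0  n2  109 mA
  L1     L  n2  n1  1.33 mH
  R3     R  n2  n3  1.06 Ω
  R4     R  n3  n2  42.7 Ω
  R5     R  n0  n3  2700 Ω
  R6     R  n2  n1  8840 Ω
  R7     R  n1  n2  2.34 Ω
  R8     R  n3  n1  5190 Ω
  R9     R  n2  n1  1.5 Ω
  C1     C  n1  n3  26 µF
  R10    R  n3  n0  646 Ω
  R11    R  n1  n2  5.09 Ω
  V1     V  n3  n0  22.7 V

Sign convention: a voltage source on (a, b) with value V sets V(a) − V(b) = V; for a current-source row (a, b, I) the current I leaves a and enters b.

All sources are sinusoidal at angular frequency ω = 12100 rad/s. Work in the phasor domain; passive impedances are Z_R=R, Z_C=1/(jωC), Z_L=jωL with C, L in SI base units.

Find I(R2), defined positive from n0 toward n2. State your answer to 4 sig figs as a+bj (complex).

-0.002743+3.087e-06j A

MNA unknowns: 3 node voltages V₁..V_3 plus 1 source current (V1)
R1: Y=0.03279+0.000j on G[3,2]
R2: Y=0.0001203+0.000j on G[0,2]
I1: z[0]−=0.109, z[2]+=0.109
L1: Y=0.000-0.06214j on G[2,1]
R3: Y=0.9434+0.000j on G[2,3]
R4: Y=0.02342+0.000j on G[3,2]
R5: Y=0.0003704+0.000j on G[0,3]
R6: Y=0.0001131+0.000j on G[2,1]
R7: Y=0.4274+0.000j on G[1,2]
R8: Y=0.0001927+0.000j on G[3,1]
R9: Y=0.6667+0.000j on G[2,1]
C1: Y=0.000+0.3146j on G[1,3]
R10: Y=0.001548+0.000j on G[3,0]
R11: Y=0.1965+0.000j on G[1,2]
V1: row V3−V0=22.7, i_V1 at 3,0
solve → V1=22.78-0.04602j, V2=22.79-0.02565j, V3=22.70+0.000j
aux → i_V1=0.06271+3.087e-06j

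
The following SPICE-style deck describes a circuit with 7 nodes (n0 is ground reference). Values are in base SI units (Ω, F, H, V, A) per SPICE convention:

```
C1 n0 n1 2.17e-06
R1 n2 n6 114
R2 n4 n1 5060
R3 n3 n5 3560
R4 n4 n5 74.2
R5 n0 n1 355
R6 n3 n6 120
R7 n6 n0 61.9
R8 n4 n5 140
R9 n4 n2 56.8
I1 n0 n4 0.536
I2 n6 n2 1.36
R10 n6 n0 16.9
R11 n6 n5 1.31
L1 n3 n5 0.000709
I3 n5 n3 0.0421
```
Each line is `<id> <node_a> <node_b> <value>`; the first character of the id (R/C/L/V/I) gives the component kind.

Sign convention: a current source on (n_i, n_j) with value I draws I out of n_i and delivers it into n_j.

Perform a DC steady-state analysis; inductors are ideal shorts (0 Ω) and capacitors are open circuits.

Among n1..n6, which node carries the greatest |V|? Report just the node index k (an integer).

2

MNA unknowns: 6 node voltages V₁..V_6 plus 1 source current (L1)
C1: Y=0.000 on G[0,1]
R1: Y=0.008772 on G[2,6]
R2: Y=0.0001976 on G[4,1]
R3: Y=0.0002809 on G[3,5]
R4: Y=0.01348 on G[4,5]
R5: Y=0.002817 on G[0,1]
R6: Y=0.008333 on G[3,6]
R7: Y=0.01616 on G[6,0]
R8: Y=0.007143 on G[4,5]
R9: Y=0.01761 on G[4,2]
I1: z[0]−=0.536, z[4]+=0.536
I2: z[6]−=1.36, z[2]+=1.36
R10: Y=0.05917 on G[6,0]
R11: Y=0.7634 on G[6,5]
L1: row V3−V5=0, i_L1 at 3,5
I3: z[5]−=0.0421, z[3]+=0.0421
solve → V1=4.077, V2=95.38, V3=8.400, V4=62.18, V5=8.400, V6=6.963
aux → i_L1=0.03012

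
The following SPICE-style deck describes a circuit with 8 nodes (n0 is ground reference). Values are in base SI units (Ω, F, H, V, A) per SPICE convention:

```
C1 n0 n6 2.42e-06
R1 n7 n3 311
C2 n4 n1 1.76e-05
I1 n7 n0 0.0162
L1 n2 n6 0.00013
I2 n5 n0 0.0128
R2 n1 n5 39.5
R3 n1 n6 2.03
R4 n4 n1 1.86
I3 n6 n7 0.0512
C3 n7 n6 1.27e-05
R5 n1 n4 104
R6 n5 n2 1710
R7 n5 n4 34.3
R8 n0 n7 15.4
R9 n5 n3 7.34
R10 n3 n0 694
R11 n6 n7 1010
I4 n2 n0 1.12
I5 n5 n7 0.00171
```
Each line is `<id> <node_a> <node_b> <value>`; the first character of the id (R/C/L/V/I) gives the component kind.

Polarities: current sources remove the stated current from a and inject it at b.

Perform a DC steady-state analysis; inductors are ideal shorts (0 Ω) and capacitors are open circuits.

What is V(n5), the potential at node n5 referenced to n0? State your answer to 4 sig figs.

-222.0 V

MNA unknowns: 7 node voltages V₁..V_7 plus 1 source current (L1)
C1: Y=0.000 on G[0,6]
R1: Y=0.003215 on G[7,3]
C2: Y=0.000 on G[4,1]
I1: z[7]−=0.0162, z[0]+=0.0162
L1: row V2−V6=0, i_L1 at 2,6
I2: z[5]−=0.0128, z[0]+=0.0128
R2: Y=0.02532 on G[1,5]
R3: Y=0.4926 on G[1,6]
R4: Y=0.5376 on G[4,1]
I3: z[6]−=0.0512, z[7]+=0.0512
C3: Y=0.000 on G[7,6]
R5: Y=0.009615 on G[1,4]
R6: Y=0.0005848 on G[5,2]
R7: Y=0.02915 on G[5,4]
R8: Y=0.06494 on G[0,7]
R9: Y=0.1362 on G[5,3]
R10: Y=0.001441 on G[3,0]
R11: Y=0.0009901 on G[6,7]
I4: z[2]−=1.12, z[0]+=1.12
I5: z[5]−=0.00171, z[7]+=0.00171
solve → V1=-239.6, V2=-241.5, V3=-215.0, V4=-238.7, V5=-222.0, V6=-241.5, V7=-12.92
aux → i_L1=-1.109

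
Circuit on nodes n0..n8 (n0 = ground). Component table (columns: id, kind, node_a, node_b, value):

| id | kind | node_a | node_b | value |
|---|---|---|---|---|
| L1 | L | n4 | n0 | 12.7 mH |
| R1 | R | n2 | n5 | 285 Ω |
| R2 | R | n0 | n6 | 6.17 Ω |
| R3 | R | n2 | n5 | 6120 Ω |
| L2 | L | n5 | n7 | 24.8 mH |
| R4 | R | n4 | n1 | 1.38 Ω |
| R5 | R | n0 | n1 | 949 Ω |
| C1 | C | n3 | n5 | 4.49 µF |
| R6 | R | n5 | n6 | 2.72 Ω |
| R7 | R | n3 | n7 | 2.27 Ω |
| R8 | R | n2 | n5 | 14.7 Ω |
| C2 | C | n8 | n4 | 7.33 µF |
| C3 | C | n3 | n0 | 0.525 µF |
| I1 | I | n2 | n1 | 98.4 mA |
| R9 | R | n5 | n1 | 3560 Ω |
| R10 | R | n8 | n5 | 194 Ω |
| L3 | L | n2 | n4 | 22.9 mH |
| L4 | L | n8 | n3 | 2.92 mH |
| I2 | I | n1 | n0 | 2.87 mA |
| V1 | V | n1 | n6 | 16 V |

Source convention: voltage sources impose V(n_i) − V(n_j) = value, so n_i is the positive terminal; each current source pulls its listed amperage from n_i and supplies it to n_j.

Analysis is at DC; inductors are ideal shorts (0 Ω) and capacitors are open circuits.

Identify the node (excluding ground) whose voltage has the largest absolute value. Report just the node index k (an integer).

6

Element admittances at DC:
  L1: short n4↔n0 (DC inductor)
  Y(R1) = 0.003509 S between n2,n5
  Y(R2) = 0.1621 S between n0,n6
  Y(R3) = 0.0001634 S between n2,n5
  L2: short n5↔n7 (DC inductor)
  Y(R4) = 0.7246 S between n4,n1
  Y(R5) = 0.001054 S between n0,n1
  Y(C1) = 0.000 S between n3,n5
  Y(R6) = 0.3676 S between n5,n6
  Y(R7) = 0.4405 S between n3,n7
  Y(R8) = 0.06803 S between n2,n5
  Y(C2) = 0.000 S between n8,n4
  Y(C3) = 0.000 S between n3,n0
  I1: injects 0.0984 A into n1 (from n2)
  Y(R9) = 0.0002809 S between n5,n1
  Y(R10) = 0.005155 S between n8,n5
  L3: short n2↔n4 (DC inductor)
  L4: short n8↔n3 (DC inductor)
  I2: injects 0.00287 A into n0 (from n1)
  V1: constraint V(n1)−V(n6) = 16
Assemble and solve the 13×13 MNA system:
  V(n1)=3.849  V(n2)=0.000  V(n3)=-10.16  V(n4)=0.000  V(n5)=-10.16  V(n6)=-12.15  V(n7)=-10.16  V(n8)=-10.16
  i(L1)=1.962  i(L2)=0.000  i(L3)=-0.8268  i(L4)=0.000  i(V1)=-2.702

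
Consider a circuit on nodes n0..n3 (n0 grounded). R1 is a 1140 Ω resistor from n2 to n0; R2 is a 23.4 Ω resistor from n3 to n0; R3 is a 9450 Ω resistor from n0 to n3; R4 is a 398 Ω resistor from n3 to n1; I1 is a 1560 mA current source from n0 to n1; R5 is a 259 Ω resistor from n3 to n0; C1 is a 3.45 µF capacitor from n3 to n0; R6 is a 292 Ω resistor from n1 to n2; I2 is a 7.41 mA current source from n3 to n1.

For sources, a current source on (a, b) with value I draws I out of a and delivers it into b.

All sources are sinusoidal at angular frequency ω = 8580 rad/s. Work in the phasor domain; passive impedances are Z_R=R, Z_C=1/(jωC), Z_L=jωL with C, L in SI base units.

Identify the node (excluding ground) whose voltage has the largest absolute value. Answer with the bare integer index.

Apply KCL at each of the 3 non-ground nodes and solve the resulting linear system.
Node n1: branches {R4, I1, R6, I2} → V_1 = 502.7-9.084j
Node n2: branches {R1, R6} → V_2 = 400.2-7.232j
Node n3: branches {R2, R3, R4, R5, C1, I2} → V_3 = 18.53-11.61j

1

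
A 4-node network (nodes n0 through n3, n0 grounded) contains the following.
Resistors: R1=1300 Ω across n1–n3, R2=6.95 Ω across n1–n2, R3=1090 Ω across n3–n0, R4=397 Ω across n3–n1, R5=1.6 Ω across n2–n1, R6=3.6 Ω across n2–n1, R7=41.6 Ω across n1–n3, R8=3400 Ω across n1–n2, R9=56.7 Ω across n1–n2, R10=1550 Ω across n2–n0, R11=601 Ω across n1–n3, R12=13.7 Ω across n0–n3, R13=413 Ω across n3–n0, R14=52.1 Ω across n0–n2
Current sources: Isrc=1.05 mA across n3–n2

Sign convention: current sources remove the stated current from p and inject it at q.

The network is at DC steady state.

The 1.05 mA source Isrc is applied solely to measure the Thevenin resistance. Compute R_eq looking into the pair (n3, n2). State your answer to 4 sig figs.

MNA unknowns: 3 node voltages V₁..V_3
R1: Y=0.0007692 on G[1,3]
R2: Y=0.1439 on G[1,2]
R3: Y=0.0009174 on G[3,0]
R4: Y=0.002519 on G[3,1]
R5: Y=0.6250 on G[2,1]
R6: Y=0.2778 on G[2,1]
R7: Y=0.02404 on G[1,3]
R8: Y=0.0002941 on G[1,2]
R9: Y=0.01764 on G[1,2]
R10: Y=0.0006452 on G[2,0]
R11: Y=0.001664 on G[1,3]
R12: Y=0.07299 on G[0,3]
R13: Y=0.002421 on G[3,0]
R14: Y=0.01919 on G[0,2]
Isrc: z[3]−=0.00105, z[2]+=0.00105
solve → V1=0.01832, V2=0.01895, V3=-0.004926

R_eq = 22.74 Ω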